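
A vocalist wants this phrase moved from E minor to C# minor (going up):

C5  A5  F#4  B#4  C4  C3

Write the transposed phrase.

A5 F#6 D#5 G##5 A4 A3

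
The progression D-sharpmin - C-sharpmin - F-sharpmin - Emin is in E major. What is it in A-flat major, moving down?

Gmin Fmin Bbmin Abmin

E major down to A-flat major is an augmented fifth; each chord root moves by that interval while the quality stays the same.
D-sharpmin: root D-sharp down an augmented fifth → G, giving Gmin.
C-sharpmin: root C-sharp down an augmented fifth → F, giving Fmin.
F-sharpmin: root F-sharp down an augmented fifth → Bb, giving Bbmin.
Emin: root E down an augmented fifth → Ab, giving Abmin.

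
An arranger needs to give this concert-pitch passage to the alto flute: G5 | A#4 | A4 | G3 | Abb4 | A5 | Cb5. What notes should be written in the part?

The alto flute sounds a perfect fourth below written, so the written part must be a perfect fourth above concert — transpose each note up.
G5 gives C6
A#4 gives D#5
A4 gives D5
G3 gives C4
Abb4 gives Dbb5
A5 gives D6
Cb5 gives Fb5

C6 D#5 D5 C4 Dbb5 D6 Fb5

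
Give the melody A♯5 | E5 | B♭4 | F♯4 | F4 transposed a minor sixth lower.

A minor sixth down from A#5 gives C##5.
A minor sixth down from E5 gives G#4.
Bb4 down a minor sixth is D4.
F#4: a sixth down reaches A, and 8 semitones makes it A#3.
F4: a sixth down reaches A, and 8 semitones makes it A3.

C##5 G#4 D4 A#3 A3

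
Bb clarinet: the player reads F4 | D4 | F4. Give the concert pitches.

The Bb clarinet sounds a major second below written, so transpose each written note down a major second.
F4 → Eb4
D4 → C4
F4 → Eb4

Eb4 C4 Eb4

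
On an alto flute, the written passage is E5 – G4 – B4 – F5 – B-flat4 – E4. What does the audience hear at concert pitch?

B4 D4 F#4 C5 F4 B3

Written C4 on the alto flute sounds as G3, a perfect fourth lower; apply that shift to every note.
E5 → B4
G4 → D4
B4 → F#4
F5 → C5
Bb4 → F4
E4 → B3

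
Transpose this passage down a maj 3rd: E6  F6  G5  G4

C6 Db6 Eb5 Eb4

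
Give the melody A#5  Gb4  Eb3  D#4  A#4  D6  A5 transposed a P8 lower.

A#5: an octave down reaches A, and 12 semitones makes it A#4.
Gb4: an octave down reaches G, and 12 semitones makes it Gb3.
Eb3: an octave down reaches E, and 12 semitones makes it Eb2.
A perfect octave down from D#4 gives D#3.
A#4 down a perfect octave is A#3.
A perfect octave down from D6 gives D5.
A5: an octave down reaches A, and 12 semitones makes it A4.

A#4 Gb3 Eb2 D#3 A#3 D5 A4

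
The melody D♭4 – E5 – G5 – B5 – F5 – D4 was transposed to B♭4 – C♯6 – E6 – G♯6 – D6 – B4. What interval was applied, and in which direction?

up a major sixth

Take the first pair: Db4 → Bb4. D to B spans 6 letter names, so the interval is some kind of sixth.
Db4 to Bb4 is 9 semitones, which makes it a major sixth; the second version is higher, so the direction is up.
Checking another pair — D4 → B4 — gives the same interval.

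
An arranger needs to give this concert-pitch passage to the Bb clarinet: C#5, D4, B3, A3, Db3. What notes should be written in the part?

D#5 E4 C#4 B3 Eb3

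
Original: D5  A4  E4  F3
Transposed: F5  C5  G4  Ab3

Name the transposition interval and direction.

up a minor third

Take the first pair: D5 → F5. D to F spans 3 letter names, so the interval is some kind of third.
D5 to F5 is 3 semitones, which makes it a minor third; the second version is higher, so the direction is up.
Checking another pair — F3 → Ab3 — gives the same interval.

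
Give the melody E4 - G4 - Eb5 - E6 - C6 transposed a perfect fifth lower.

A perfect fifth down from E4 gives A3.
A perfect fifth down from G4 gives C4.
Eb5 down a perfect fifth is Ab4.
E6: a fifth down reaches A, and 7 semitones makes it A5.
A perfect fifth down from C6 gives F5.

A3 C4 Ab4 A5 F5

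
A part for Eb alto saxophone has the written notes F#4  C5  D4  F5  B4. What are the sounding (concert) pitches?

A3 Eb4 F3 Ab4 D4

Written C4 on the Eb alto saxophone sounds as Eb3, a major sixth lower; apply that shift to every note.
F#4 gives A3
C5 gives Eb4
D4 gives F3
F5 gives Ab4
B4 gives D4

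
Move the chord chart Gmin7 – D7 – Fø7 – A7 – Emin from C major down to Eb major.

C major down to Eb major is a major sixth; each chord root moves by that interval while the quality stays the same.
Gmin7: root G down a major sixth → Bb, giving Bbmin7.
D7: root D down a major sixth → F, giving F7.
Fø7: root F down a major sixth → Ab, giving Abø7.
A7: root A down a major sixth → C, giving C7.
Emin: root E down a major sixth → G, giving Gmin.

Bbmin7 F7 Abø7 C7 Gmin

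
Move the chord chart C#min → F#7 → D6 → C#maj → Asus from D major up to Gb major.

D major up to Gb major is a diminished fourth; each chord root moves by that interval while the quality stays the same.
C#min: root C# up a diminished fourth → F, giving Fmin.
F#7: root F# up a diminished fourth → Bb, giving Bb7.
D6: root D up a diminished fourth → Gb, giving Gb6.
C#maj: root C# up a diminished fourth → F, giving Fmaj.
Asus: root A up a diminished fourth → Db, giving Dbsus.

Fmin Bb7 Gb6 Fmaj Dbsus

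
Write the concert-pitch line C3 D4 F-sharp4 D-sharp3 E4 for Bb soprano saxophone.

D3 E4 G#4 E#3 F#4

The Bb soprano saxophone sounds a major second below written, so the written part must be a major second above concert — transpose each note up.
C3 → D3
D4 → E4
F#4 → G#4
D#3 → E#3
E4 → F#4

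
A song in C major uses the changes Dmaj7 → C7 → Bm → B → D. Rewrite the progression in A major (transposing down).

Bmaj7 A7 G#m G# B

C major down to A major is a minor third; each chord root moves by that interval while the quality stays the same.
Dmaj7: root D down a minor third → B, giving Bmaj7.
C7: root C down a minor third → A, giving A7.
Bm: root B down a minor third → G#, giving G#m.
B: root B down a minor third → G#, giving G#.
D: root D down a minor third → B, giving B.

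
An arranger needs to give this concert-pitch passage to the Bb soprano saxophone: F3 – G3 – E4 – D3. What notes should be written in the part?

The Bb soprano saxophone sounds a major second below written, so the written part must be a major second above concert — transpose each note up.
F3 becomes G3
G3 becomes A3
E4 becomes F#4
D3 becomes E3

G3 A3 F#4 E3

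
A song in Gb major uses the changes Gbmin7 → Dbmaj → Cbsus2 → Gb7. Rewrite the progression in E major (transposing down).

Gb major down to E major is a diminished third; each chord root moves by that interval while the quality stays the same.
Gbmin7: root Gb down a diminished third → E, giving Emin7.
Dbmaj: root Db down a diminished third → B, giving Bmaj.
Cbsus2: root Cb down a diminished third → A, giving Asus2.
Gb7: root Gb down a diminished third → E, giving E7.

Emin7 Bmaj Asus2 E7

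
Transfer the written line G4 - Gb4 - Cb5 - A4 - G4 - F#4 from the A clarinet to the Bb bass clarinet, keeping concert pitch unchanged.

F#5 F5 Bb5 G#5 F#5 E#5

First find concert pitch: the A clarinet sounds a minor third below written, so G4 Gb4 Cb5 A4 G4 F#4 sounds E4 Eb4 Ab4 F#4 E4 D#4.
Then write for Bb bass clarinet: it sounds a major ninth below written, so the part must be a major ninth above concert.
E4 → F#5
Eb4 → F5
Ab4 → Bb5
F#4 → G#5
E4 → F#5
D#4 → E#5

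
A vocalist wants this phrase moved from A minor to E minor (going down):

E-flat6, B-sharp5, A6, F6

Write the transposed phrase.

Bb5 F##5 E6 C6

From A down to E is a perfect fourth; apply that to each pitch.
Eb6 → Bb5
B#5 → F##5
A6 → E6
F6 → C6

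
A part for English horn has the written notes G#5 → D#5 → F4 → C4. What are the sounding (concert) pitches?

C#5 G#4 Bb3 F3

The English horn sounds a perfect fifth below written, so transpose each written note down a perfect fifth.
G#5 -> C#5
D#5 -> G#4
F4 -> Bb3
C4 -> F3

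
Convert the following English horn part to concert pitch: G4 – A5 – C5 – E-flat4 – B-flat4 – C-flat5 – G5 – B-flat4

Written C4 on the English horn sounds as F3, a perfect fifth lower; apply that shift to every note.
G4 gives C4
A5 gives D5
C5 gives F4
Eb4 gives Ab3
Bb4 gives Eb4
Cb5 gives Fb4
G5 gives C5
Bb4 gives Eb4

C4 D5 F4 Ab3 Eb4 Fb4 C5 Eb4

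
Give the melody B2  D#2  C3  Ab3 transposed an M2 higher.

C#3 E#2 D3 Bb3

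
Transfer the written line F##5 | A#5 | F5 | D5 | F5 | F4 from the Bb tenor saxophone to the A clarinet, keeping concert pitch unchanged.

First find concert pitch: the Bb tenor saxophone sounds a major ninth below written, so F##5 A#5 F5 D5 F5 F4 sounds E#4 G#4 Eb4 C4 Eb4 Eb3.
Then write for A clarinet: it sounds a minor third below written, so the part must be a minor third above concert.
E#4 → G#4
G#4 → B4
Eb4 → Gb4
C4 → Eb4
Eb4 → Gb4
Eb3 → Gb3

G#4 B4 Gb4 Eb4 Gb4 Gb3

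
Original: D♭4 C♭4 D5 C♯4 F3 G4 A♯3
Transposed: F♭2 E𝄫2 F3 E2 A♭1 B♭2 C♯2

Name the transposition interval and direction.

From Db4 to Fb2 is 13 letter names — a thirteenth of some quality.
Fb2 to Db4 is 21 semitones, which makes it a major thirteenth; the second version is lower, so the direction is down.
Checking another pair — A#3 → C#2 — gives the same interval.

down a major thirteenth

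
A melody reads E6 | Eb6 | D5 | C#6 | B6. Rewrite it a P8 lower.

E5 Eb5 D4 C#5 B5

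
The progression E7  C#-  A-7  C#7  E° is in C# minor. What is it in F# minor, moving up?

C# minor up to F# minor is a perfect fourth; each chord root moves by that interval while the quality stays the same.
E7: root E up a perfect fourth → A, giving A7.
C#-: root C# up a perfect fourth → F#, giving F#-.
A-7: root A up a perfect fourth → D, giving D-7.
C#7: root C# up a perfect fourth → F#, giving F#7.
E°: root E up a perfect fourth → A, giving A°.

A7 F#- D-7 F#7 A°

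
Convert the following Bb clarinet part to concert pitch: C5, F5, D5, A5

Written C4 on the Bb clarinet sounds as Bb3, a major second lower; apply that shift to every note.
C5 → Bb4
F5 → Eb5
D5 → C5
A5 → G5

Bb4 Eb5 C5 G5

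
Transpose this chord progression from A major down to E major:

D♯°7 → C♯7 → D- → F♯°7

A#°7 G#7 A- C#°7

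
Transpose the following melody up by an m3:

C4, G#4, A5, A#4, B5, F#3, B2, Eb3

C4 -> Eb4
G#4 -> B4
A5 -> C6
A#4 -> C#5
B5 -> D6
F#3 -> A3
B2 -> D3
Eb3 -> Gb3

Eb4 B4 C6 C#5 D6 A3 D3 Gb3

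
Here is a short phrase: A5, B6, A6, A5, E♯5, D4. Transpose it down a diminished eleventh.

A diminished eleventh down from A5 gives E#4.
B6 down a diminished eleventh is F##5.
A6: an eleventh down reaches E, and 16 semitones makes it E#5.
A diminished eleventh down from A5 gives E#4.
A diminished eleventh down from E#5 gives B##3.
D4 down a diminished eleventh is A#2.

E#4 F##5 E#5 E#4 B##3 A#2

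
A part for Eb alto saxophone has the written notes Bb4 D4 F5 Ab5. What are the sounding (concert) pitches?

Db4 F3 Ab4 Cb5

The Eb alto saxophone sounds a major sixth below written, so transpose each written note down a major sixth.
Bb4 → Db4
D4 → F3
F5 → Ab4
Ab5 → Cb5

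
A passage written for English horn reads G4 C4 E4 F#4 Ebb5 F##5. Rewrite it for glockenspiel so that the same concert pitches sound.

C2 F1 A1 B1 Abb2 B#2

First find concert pitch: the English horn sounds a perfect fifth below written, so G4 C4 E4 F#4 Ebb5 F##5 sounds C4 F3 A3 B3 Abb4 B#4.
Then write for glockenspiel: it sounds a perfect fifteenth above written, so the part must be a perfect fifteenth below concert.
C4 → C2
F3 → F1
A3 → A1
B3 → B1
Abb4 → Abb2
B#4 → B#2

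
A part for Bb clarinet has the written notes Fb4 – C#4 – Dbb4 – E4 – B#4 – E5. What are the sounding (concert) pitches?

Written C4 on the Bb clarinet sounds as Bb3, a major second lower; apply that shift to every note.
Fb4 to Ebb4
C#4 to B3
Dbb4 to Cbb4
E4 to D4
B#4 to A#4
E5 to D5

Ebb4 B3 Cbb4 D4 A#4 D5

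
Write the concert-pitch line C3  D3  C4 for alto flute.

Written C4 sounds as G3 on the alto flute, so concert pitches are written a perfect fourth up.
C3 -> F3
D3 -> G3
C4 -> F4

F3 G3 F4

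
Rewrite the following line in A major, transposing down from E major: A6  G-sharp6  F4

D6 C#6 Bb3

E major to A major down is a perfect fifth, so every note moves down by that interval.
A6 → D6
G#6 → C#6
F4 → Bb3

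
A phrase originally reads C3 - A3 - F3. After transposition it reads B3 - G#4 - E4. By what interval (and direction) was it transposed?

Take the first pair: C3 → B3. C to B spans 7 letter names, so the interval is some kind of seventh.
C3 to B3 is 11 semitones, which makes it a major seventh; the second version is higher, so the direction is up.
Checking another pair — F3 → E4 — gives the same interval.

up a major seventh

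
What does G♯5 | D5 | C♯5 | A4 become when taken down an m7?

A#4 E4 D#4 B3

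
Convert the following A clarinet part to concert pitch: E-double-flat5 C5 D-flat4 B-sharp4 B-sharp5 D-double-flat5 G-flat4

Cb5 A4 Bb3 G##4 G##5 Bbb4 Eb4

Written C4 on the A clarinet sounds as A3, a minor third lower; apply that shift to every note.
Ebb5 to Cb5
C5 to A4
Db4 to Bb3
B#4 to G##4
B#5 to G##5
Dbb5 to Bbb4
Gb4 to Eb4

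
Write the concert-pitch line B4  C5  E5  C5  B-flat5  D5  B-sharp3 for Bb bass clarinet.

Written C4 sounds as Bb2 on the Bb bass clarinet, so concert pitches are written a major ninth up.
B4 becomes C#6
C5 becomes D6
E5 becomes F#6
C5 becomes D6
Bb5 becomes C7
D5 becomes E6
B#3 becomes C##5

C#6 D6 F#6 D6 C7 E6 C##5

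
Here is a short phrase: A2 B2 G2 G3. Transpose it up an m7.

G3 A3 F3 F4

A2 → G3
B2 → A3
G2 → F3
G3 → F4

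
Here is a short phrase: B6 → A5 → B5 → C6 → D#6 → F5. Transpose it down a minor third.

G#6 F#5 G#5 A5 B#5 D5

B6 to G#6
A5 to F#5
B5 to G#5
C6 to A5
D#6 to B#5
F5 to D5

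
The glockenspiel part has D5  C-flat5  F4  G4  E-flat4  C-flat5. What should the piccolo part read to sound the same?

First find concert pitch: the glockenspiel sounds a perfect fifteenth above written, so D5 C-flat5 F4 G4 E-flat4 C-flat5 sounds D7 Cb7 F6 G6 Eb6 Cb7.
Then write for piccolo: it sounds a perfect octave above written, so the part must be a perfect octave below concert.
D7 → D6
Cb7 → Cb6
F6 → F5
G6 → G5
Eb6 → Eb5
Cb7 → Cb6

D6 Cb6 F5 G5 Eb5 Cb6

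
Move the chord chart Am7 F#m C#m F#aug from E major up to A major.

Dm7 Bm F#m Baug

E major up to A major is a perfect fourth; each chord root moves by that interval while the quality stays the same.
Am7: root A up a perfect fourth → D, giving Dm7.
F#m: root F# up a perfect fourth → B, giving Bm.
C#m: root C# up a perfect fourth → F#, giving F#m.
F#aug: root F# up a perfect fourth → B, giving Baug.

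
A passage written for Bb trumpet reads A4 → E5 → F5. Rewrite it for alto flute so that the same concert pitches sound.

First find concert pitch: the Bb trumpet sounds a major second below written, so A4 E5 F5 sounds G4 D5 Eb5.
Then write for alto flute: it sounds a perfect fourth below written, so the part must be a perfect fourth above concert.
G4 → C5
D5 → G5
Eb5 → Ab5

C5 G5 Ab5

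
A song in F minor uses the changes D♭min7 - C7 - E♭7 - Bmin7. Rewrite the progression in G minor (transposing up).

F minor up to G minor is a major second; each chord root moves by that interval while the quality stays the same.
D♭min7: root D♭ up a major second → Eb, giving Ebmin7.
C7: root C up a major second → D, giving D7.
E♭7: root E♭ up a major second → F, giving F7.
Bmin7: root B up a major second → C#, giving C#min7.

Ebmin7 D7 F7 C#min7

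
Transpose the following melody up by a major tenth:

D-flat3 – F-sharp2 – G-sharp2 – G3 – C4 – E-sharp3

A major tenth up from Db3 gives F4.
F#2: a tenth up reaches A, and 16 semitones makes it A#3.
A major tenth up from G#2 gives B#3.
G3: a tenth up reaches B, and 16 semitones makes it B4.
C4 up a major tenth is E5.
E#3: a tenth up reaches G, and 16 semitones makes it G##4.

F4 A#3 B#3 B4 E5 G##4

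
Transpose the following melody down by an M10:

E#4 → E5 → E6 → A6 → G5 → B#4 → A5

C#3 C4 C5 F5 Eb4 G#3 F4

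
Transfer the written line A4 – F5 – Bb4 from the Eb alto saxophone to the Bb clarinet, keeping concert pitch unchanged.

First find concert pitch: the Eb alto saxophone sounds a major sixth below written, so A4 F5 Bb4 sounds C4 Ab4 Db4.
Then write for Bb clarinet: it sounds a major second below written, so the part must be a major second above concert.
C4 → D4
Ab4 → Bb4
Db4 → Eb4

D4 Bb4 Eb4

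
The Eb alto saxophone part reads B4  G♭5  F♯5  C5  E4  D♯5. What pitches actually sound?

Written C4 on the Eb alto saxophone sounds as Eb3, a major sixth lower; apply that shift to every note.
B4 → D4
Gb5 → Bbb4
F#5 → A4
C5 → Eb4
E4 → G3
D#5 → F#4

D4 Bbb4 A4 Eb4 G3 F#4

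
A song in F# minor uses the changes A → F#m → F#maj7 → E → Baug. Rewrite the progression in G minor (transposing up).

F# minor up to G minor is a minor second; each chord root moves by that interval while the quality stays the same.
A: root A up a minor second → Bb, giving Bb.
F#m: root F# up a minor second → G, giving Gm.
F#maj7: root F# up a minor second → G, giving Gmaj7.
E: root E up a minor second → F, giving F.
Baug: root B up a minor second → C, giving Caug.

Bb Gm Gmaj7 F Caug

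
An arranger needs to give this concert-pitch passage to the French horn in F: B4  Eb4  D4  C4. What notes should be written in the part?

The French horn in F sounds a perfect fifth below written, so the written part must be a perfect fifth above concert — transpose each note up.
B4 to F#5
Eb4 to Bb4
D4 to A4
C4 to G4

F#5 Bb4 A4 G4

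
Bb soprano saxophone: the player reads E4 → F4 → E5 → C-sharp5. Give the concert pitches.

Written C4 on the Bb soprano saxophone sounds as Bb3, a major second lower; apply that shift to every note.
E4 -> D4
F4 -> Eb4
E5 -> D5
C#5 -> B4

D4 Eb4 D5 B4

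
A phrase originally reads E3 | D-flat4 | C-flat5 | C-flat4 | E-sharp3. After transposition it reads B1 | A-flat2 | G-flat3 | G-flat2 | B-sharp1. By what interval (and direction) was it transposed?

down a perfect eleventh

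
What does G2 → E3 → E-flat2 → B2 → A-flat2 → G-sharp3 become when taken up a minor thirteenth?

G2: a thirteenth up reaches E, and 20 semitones makes it Eb4.
A minor thirteenth up from E3 gives C5.
Eb2: a thirteenth up reaches C, and 20 semitones makes it Cb4.
A minor thirteenth up from B2 gives G4.
Ab2 up a minor thirteenth is Fb4.
G#3 up a minor thirteenth is E5.

Eb4 C5 Cb4 G4 Fb4 E5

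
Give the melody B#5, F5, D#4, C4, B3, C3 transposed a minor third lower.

G##5 D5 B#3 A3 G#3 A2

B#5: a third down reaches G, and 3 semitones makes it G##5.
A minor third down from F5 gives D5.
A minor third down from D#4 gives B#3.
C4: a third down reaches A, and 3 semitones makes it A3.
A minor third down from B3 gives G#3.
C3: a third down reaches A, and 3 semitones makes it A2.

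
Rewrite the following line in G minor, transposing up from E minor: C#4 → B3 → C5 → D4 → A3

E4 D4 Eb5 F4 C4

From E up to G is a minor third; apply that to each pitch.
C#4 to E4
B3 to D4
C5 to Eb5
D4 to F4
A3 to C4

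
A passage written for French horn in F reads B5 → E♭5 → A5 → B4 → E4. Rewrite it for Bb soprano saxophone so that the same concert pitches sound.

First find concert pitch: the French horn in F sounds a perfect fifth below written, so B5 E♭5 A5 B4 E4 sounds E5 Ab4 D5 E4 A3.
Then write for Bb soprano saxophone: it sounds a major second below written, so the part must be a major second above concert.
E5 → F#5
Ab4 → Bb4
D5 → E5
E4 → F#4
A3 → B3

F#5 Bb4 E5 F#4 B3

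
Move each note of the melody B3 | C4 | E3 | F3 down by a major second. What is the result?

A3 Bb3 D3 Eb3

A major second down from B3 gives A3.
C4: a second down reaches B, and 2 semitones makes it Bb3.
A major second down from E3 gives D3.
A major second down from F3 gives Eb3.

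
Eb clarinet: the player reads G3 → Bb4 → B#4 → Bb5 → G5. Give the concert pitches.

Bb3 Db5 D#5 Db6 Bb5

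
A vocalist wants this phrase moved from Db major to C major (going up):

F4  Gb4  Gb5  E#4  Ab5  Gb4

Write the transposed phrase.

E5 F5 F6 D##5 G6 F5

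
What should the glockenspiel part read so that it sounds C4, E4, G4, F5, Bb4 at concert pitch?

Written C4 sounds as C6 on the glockenspiel, so concert pitches are written a perfect fifteenth down.
C4 gives C2
E4 gives E2
G4 gives G2
F5 gives F3
Bb4 gives Bb2

C2 E2 G2 F3 Bb2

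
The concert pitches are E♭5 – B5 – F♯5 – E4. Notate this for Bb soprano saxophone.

The Bb soprano saxophone sounds a major second below written, so the written part must be a major second above concert — transpose each note up.
Eb5 → F5
B5 → C#6
F#5 → G#5
E4 → F#4

F5 C#6 G#5 F#4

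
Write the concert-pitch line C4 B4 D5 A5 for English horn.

G4 F#5 A5 E6

Written C4 sounds as F3 on the English horn, so concert pitches are written a perfect fifth up.
C4 becomes G4
B4 becomes F#5
D5 becomes A5
A5 becomes E6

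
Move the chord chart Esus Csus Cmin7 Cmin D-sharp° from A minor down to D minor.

Asus Fsus Fmin7 Fmin G#°

A minor down to D minor is a perfect fifth; each chord root moves by that interval while the quality stays the same.
Esus: root E down a perfect fifth → A, giving Asus.
Csus: root C down a perfect fifth → F, giving Fsus.
Cmin7: root C down a perfect fifth → F, giving Fmin7.
Cmin: root C down a perfect fifth → F, giving Fmin.
D-sharp°: root D-sharp down a perfect fifth → G#, giving G#°.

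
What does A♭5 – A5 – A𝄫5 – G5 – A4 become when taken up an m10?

Cb7 C7 Cbb7 Bb6 C6

Ab5: a tenth up reaches C, and 15 semitones makes it Cb7.
A5: a tenth up reaches C, and 15 semitones makes it C7.
A minor tenth up from Abb5 gives Cbb7.
G5: a tenth up reaches B, and 15 semitones makes it Bb6.
A4 up a minor tenth is C6.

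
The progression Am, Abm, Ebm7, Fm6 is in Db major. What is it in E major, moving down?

Db major down to E major is a diminished seventh; each chord root moves by that interval while the quality stays the same.
Am: root A down a diminished seventh → B#, giving B#m.
Abm: root Ab down a diminished seventh → B, giving Bm.
Ebm7: root Eb down a diminished seventh → F#, giving F#m7.
Fm6: root F down a diminished seventh → G#, giving G#m6.

B#m Bm F#m7 G#m6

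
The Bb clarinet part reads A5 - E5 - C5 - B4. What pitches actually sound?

G5 D5 Bb4 A4

The Bb clarinet sounds a major second below written, so transpose each written note down a major second.
A5 to G5
E5 to D5
C5 to Bb4
B4 to A4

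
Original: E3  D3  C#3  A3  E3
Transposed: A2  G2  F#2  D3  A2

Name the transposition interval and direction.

Take the first pair: E3 → A2. E to A spans 5 letter names, so the interval is some kind of fifth.
A2 to E3 is 7 semitones, which makes it a perfect fifth; the second version is lower, so the direction is down.
Checking another pair — E3 → A2 — gives the same interval.

down a perfect fifth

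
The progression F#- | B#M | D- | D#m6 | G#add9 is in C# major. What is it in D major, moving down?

G- C#M Eb- Em6 Aadd9

C# major down to D major is a major seventh; each chord root moves by that interval while the quality stays the same.
F#-: root F# down a major seventh → G, giving G-.
B#M: root B# down a major seventh → C#, giving C#M.
D-: root D down a major seventh → Eb, giving Eb-.
D#m6: root D# down a major seventh → E, giving Em6.
G#add9: root G# down a major seventh → A, giving Aadd9.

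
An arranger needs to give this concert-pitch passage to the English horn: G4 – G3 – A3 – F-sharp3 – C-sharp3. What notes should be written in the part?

D5 D4 E4 C#4 G#3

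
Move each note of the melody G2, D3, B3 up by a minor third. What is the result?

A minor third up from G2 gives Bb2.
A minor third up from D3 gives F3.
B3 up a minor third is D4.

Bb2 F3 D4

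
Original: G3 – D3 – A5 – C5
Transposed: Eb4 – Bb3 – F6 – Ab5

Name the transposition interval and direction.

up a minor sixth

From G3 to Eb4 is 6 letter names — a sixth of some quality.
G3 to Eb4 is 8 semitones, which makes it a minor sixth; the second version is higher, so the direction is up.
Checking another pair — C5 → Ab5 — gives the same interval.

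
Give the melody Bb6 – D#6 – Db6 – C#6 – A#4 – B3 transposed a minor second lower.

A6 C##6 C6 B#5 G##4 A#3

Bb6: a second down reaches A, and 1 semitone makes it A6.
D#6 down a minor second is C##6.
Db6 down a minor second is C6.
C#6 down a minor second is B#5.
A#4 down a minor second is G##4.
A minor second down from B3 gives A#3.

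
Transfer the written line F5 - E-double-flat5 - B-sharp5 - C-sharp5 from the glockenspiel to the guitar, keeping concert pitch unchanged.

F8 Ebb8 B#8 C#8

First find concert pitch: the glockenspiel sounds a perfect fifteenth above written, so F5 E-double-flat5 B-sharp5 C-sharp5 sounds F7 Ebb7 B#7 C#7.
Then write for guitar: it sounds a perfect octave below written, so the part must be a perfect octave above concert.
F7 → F8
Ebb7 → Ebb8
B#7 → B#8
C#7 → C#8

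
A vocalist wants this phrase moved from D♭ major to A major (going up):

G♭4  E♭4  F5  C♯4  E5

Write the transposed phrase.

From D♭ up to A is an augmented fifth; apply that to each pitch.
Gb4 becomes D5
Eb4 becomes B4
F5 becomes C#6
C#4 becomes G##4
E5 becomes B#5

D5 B4 C#6 G##4 B#5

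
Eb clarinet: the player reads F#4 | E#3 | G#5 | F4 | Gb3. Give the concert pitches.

Written C4 on the Eb clarinet sounds as Eb4, a minor third higher; apply that shift to every note.
F#4 to A4
E#3 to G#3
G#5 to B5
F4 to Ab4
Gb3 to Bbb3

A4 G#3 B5 Ab4 Bbb3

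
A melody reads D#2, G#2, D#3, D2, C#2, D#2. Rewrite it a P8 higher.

D#3 G#3 D#4 D3 C#3 D#3

D#2 to D#3
G#2 to G#3
D#3 to D#4
D2 to D3
C#2 to C#3
D#2 to D#3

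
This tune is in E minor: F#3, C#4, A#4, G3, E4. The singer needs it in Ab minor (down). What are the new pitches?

From E down to Ab is an augmented fifth; apply that to each pitch.
F#3 gives Bb2
C#4 gives F3
A#4 gives D4
G3 gives Cb3
E4 gives Ab3

Bb2 F3 D4 Cb3 Ab3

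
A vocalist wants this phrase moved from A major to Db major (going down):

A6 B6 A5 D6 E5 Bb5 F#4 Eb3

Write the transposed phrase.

Db6 Eb6 Db5 Gb5 Ab4 Ebb5 Bb3 Abb2

From A down to Db is an augmented fifth; apply that to each pitch.
A6 -> Db6
B6 -> Eb6
A5 -> Db5
D6 -> Gb5
E5 -> Ab4
Bb5 -> Ebb5
F#4 -> Bb3
Eb3 -> Abb2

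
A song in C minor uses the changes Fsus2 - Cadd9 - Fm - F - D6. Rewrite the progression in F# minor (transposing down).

C minor down to F# minor is a diminished fifth; each chord root moves by that interval while the quality stays the same.
Fsus2: root F down a diminished fifth → B, giving Bsus2.
Cadd9: root C down a diminished fifth → F#, giving F#add9.
Fm: root F down a diminished fifth → B, giving Bm.
F: root F down a diminished fifth → B, giving B.
D6: root D down a diminished fifth → G#, giving G#6.

Bsus2 F#add9 Bm B G#6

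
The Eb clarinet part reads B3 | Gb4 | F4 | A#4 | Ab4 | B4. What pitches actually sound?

D4 Bbb4 Ab4 C#5 Cb5 D5

Written C4 on the Eb clarinet sounds as Eb4, a minor third higher; apply that shift to every note.
B3 gives D4
Gb4 gives Bbb4
F4 gives Ab4
A#4 gives C#5
Ab4 gives Cb5
B4 gives D5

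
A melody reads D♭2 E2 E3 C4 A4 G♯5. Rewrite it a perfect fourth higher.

Gb2 A2 A3 F4 D5 C#6

A perfect fourth up from Db2 gives Gb2.
E2 up a perfect fourth is A2.
E3 up a perfect fourth is A3.
A perfect fourth up from C4 gives F4.
A4 up a perfect fourth is D5.
A perfect fourth up from G#5 gives C#6.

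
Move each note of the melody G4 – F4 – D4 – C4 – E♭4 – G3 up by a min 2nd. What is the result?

Ab4 Gb4 Eb4 Db4 Fb4 Ab3

G4 gives Ab4
F4 gives Gb4
D4 gives Eb4
C4 gives Db4
Eb4 gives Fb4
G3 gives Ab3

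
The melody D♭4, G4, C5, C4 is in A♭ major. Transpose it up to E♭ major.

A♭ major to E♭ major up is a perfect fifth, so every note moves up by that interval.
Db4 to Ab4
G4 to D5
C5 to G5
C4 to G4

Ab4 D5 G5 G4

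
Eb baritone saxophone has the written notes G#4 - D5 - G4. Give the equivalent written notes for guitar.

B3 F4 Bb3

First find concert pitch: the Eb baritone saxophone sounds a major thirteenth below written, so G#4 D5 G4 sounds B2 F3 Bb2.
Then write for guitar: it sounds a perfect octave below written, so the part must be a perfect octave above concert.
B2 → B3
F3 → F4
Bb2 → Bb3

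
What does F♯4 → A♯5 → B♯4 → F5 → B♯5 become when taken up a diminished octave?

F#4 becomes F5
A#5 becomes A6
B#4 becomes B5
F5 becomes Fb6
B#5 becomes B6

F5 A6 B5 Fb6 B6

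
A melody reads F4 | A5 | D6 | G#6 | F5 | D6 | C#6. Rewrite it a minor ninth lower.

E3 G#4 C#5 F##5 E4 C#5 B#4

F4 gives E3
A5 gives G#4
D6 gives C#5
G#6 gives F##5
F5 gives E4
D6 gives C#5
C#6 gives B#4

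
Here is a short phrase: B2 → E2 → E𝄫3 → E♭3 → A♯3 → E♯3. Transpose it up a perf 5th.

F#3 B2 Bbb3 Bb3 E#4 B#3

B2: a fifth up reaches F, and 7 semitones makes it F#3.
E2 up a perfect fifth is B2.
A perfect fifth up from Ebb3 gives Bbb3.
Eb3 up a perfect fifth is Bb3.
A#3: a fifth up reaches E, and 7 semitones makes it E#4.
E#3: a fifth up reaches B, and 7 semitones makes it B#3.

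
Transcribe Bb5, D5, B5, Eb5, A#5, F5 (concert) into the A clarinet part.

The A clarinet sounds a minor third below written, so the written part must be a minor third above concert — transpose each note up.
Bb5 -> Db6
D5 -> F5
B5 -> D6
Eb5 -> Gb5
A#5 -> C#6
F5 -> Ab5

Db6 F5 D6 Gb5 C#6 Ab5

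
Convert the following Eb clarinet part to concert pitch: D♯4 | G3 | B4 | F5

F#4 Bb3 D5 Ab5

Written C4 on the Eb clarinet sounds as Eb4, a minor third higher; apply that shift to every note.
D#4 gives F#4
G3 gives Bb3
B4 gives D5
F5 gives Ab5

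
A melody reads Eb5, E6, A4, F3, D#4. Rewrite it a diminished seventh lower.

F#4 F##5 B#3 G#2 E##3

A diminished seventh down from Eb5 gives F#4.
E6 down a diminished seventh is F##5.
A4: a seventh down reaches B, and 9 semitones makes it B#3.
F3 down a diminished seventh is G#2.
A diminished seventh down from D#4 gives E##3.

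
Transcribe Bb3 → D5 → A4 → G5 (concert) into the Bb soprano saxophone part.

C4 E5 B4 A5

The Bb soprano saxophone sounds a major second below written, so the written part must be a major second above concert — transpose each note up.
Bb3 becomes C4
D5 becomes E5
A4 becomes B4
G5 becomes A5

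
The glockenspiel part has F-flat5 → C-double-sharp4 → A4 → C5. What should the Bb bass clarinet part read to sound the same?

First find concert pitch: the glockenspiel sounds a perfect fifteenth above written, so F-flat5 C-double-sharp4 A4 C5 sounds Fb7 C##6 A6 C7.
Then write for Bb bass clarinet: it sounds a major ninth below written, so the part must be a major ninth above concert.
Fb7 → Gb8
C##6 → D##7
A6 → B7
C7 → D8

Gb8 D##7 B7 D8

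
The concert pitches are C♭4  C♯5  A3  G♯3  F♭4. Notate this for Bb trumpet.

Written C4 sounds as Bb3 on the Bb trumpet, so concert pitches are written a major second up.
Cb4 -> Db4
C#5 -> D#5
A3 -> B3
G#3 -> A#3
Fb4 -> Gb4

Db4 D#5 B3 A#3 Gb4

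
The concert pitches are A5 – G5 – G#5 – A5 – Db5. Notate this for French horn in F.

E6 D6 D#6 E6 Ab5

Written C4 sounds as F3 on the French horn in F, so concert pitches are written a perfect fifth up.
A5 gives E6
G5 gives D6
G#5 gives D#6
A5 gives E6
Db5 gives Ab5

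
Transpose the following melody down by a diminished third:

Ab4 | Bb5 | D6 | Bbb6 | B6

Ab4: a third down reaches F, and 2 semitones makes it F#4.
A diminished third down from Bb5 gives G#5.
A diminished third down from D6 gives B#5.
Bbb6 down a diminished third is G6.
B6 down a diminished third is G##6.

F#4 G#5 B#5 G6 G##6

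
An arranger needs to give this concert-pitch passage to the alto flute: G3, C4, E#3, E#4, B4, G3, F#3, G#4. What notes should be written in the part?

C4 F4 A#3 A#4 E5 C4 B3 C#5

Written C4 sounds as G3 on the alto flute, so concert pitches are written a perfect fourth up.
G3 -> C4
C4 -> F4
E#3 -> A#3
E#4 -> A#4
B4 -> E5
G3 -> C4
F#3 -> B3
G#4 -> C#5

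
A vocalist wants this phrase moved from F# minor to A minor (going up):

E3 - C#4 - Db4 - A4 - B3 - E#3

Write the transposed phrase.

From F# up to A is a minor third; apply that to each pitch.
E3 -> G3
C#4 -> E4
Db4 -> Fb4
A4 -> C5
B3 -> D4
E#3 -> G#3

G3 E4 Fb4 C5 D4 G#3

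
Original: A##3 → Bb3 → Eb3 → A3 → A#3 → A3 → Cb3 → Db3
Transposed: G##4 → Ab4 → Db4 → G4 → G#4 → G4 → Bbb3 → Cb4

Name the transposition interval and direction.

From A##3 to G##4 is 7 letter names — a seventh of some quality.
A##3 to G##4 is 10 semitones, which makes it a minor seventh; the second version is higher, so the direction is up.
Checking another pair — Db3 → Cb4 — gives the same interval.

up a minor seventh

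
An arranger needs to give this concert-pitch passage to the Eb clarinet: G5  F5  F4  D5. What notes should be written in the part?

E5 D5 D4 B4

Written C4 sounds as Eb4 on the Eb clarinet, so concert pitches are written a minor third down.
G5 -> E5
F5 -> D5
F4 -> D4
D5 -> B4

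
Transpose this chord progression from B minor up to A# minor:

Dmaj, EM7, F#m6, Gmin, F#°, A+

B minor up to A# minor is a major seventh; each chord root moves by that interval while the quality stays the same.
Dmaj: root D up a major seventh → C#, giving C#maj.
EM7: root E up a major seventh → D#, giving D#M7.
F#m6: root F# up a major seventh → E#, giving E#m6.
Gmin: root G up a major seventh → F#, giving F#min.
F#°: root F# up a major seventh → E#, giving E#°.
A+: root A up a major seventh → G#, giving G#+.

C#maj D#M7 E#m6 F#min E#° G#+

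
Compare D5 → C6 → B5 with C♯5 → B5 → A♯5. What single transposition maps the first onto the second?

From D5 to C#5 is 2 letter names — a second of some quality.
C#5 to D5 is 1 semitone, which makes it a minor second; the second version is lower, so the direction is down.
Checking another pair — B5 → A#5 — gives the same interval.

down a minor second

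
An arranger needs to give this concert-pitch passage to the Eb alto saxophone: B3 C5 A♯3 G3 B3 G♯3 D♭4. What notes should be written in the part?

G#4 A5 F##4 E4 G#4 E#4 Bb4

Written C4 sounds as Eb3 on the Eb alto saxophone, so concert pitches are written a major sixth up.
B3 to G#4
C5 to A5
A#3 to F##4
G3 to E4
B3 to G#4
G#3 to E#4
Db4 to Bb4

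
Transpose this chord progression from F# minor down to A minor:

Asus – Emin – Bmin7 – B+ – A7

Csus Gmin Dmin7 D+ C7

F# minor down to A minor is a major sixth; each chord root moves by that interval while the quality stays the same.
Asus: root A down a major sixth → C, giving Csus.
Emin: root E down a major sixth → G, giving Gmin.
Bmin7: root B down a major sixth → D, giving Dmin7.
B+: root B down a major sixth → D, giving D+.
A7: root A down a major sixth → C, giving C7.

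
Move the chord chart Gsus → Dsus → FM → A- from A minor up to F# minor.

Esus Bsus DM F#-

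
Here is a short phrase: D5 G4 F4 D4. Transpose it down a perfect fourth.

D5 gives A4
G4 gives D4
F4 gives C4
D4 gives A3

A4 D4 C4 A3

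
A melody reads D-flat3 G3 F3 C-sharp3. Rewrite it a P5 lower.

Db3 to Gb2
G3 to C3
F3 to Bb2
C#3 to F#2

Gb2 C3 Bb2 F#2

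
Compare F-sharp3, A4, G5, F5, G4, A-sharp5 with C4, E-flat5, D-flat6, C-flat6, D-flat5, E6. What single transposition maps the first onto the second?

up a diminished fifth

Take the first pair: F#3 → C4. F to C spans 5 letter names, so the interval is some kind of fifth.
F#3 to C4 is 6 semitones, which makes it a diminished fifth; the second version is higher, so the direction is up.
Checking another pair — A#5 → E6 — gives the same interval.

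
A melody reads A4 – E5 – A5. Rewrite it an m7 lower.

B3 F#4 B4

A4: a seventh down reaches B, and 10 semitones makes it B3.
A minor seventh down from E5 gives F#4.
A5 down a minor seventh is B4.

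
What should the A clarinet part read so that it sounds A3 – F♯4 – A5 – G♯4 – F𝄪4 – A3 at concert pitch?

C4 A4 C6 B4 A#4 C4

The A clarinet sounds a minor third below written, so the written part must be a minor third above concert — transpose each note up.
A3 becomes C4
F#4 becomes A4
A5 becomes C6
G#4 becomes B4
F##4 becomes A#4
A3 becomes C4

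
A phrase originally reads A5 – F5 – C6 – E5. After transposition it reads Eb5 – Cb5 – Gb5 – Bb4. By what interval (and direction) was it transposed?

From A5 to Eb5 is 4 letter names — a fourth of some quality.
Eb5 to A5 is 6 semitones, which makes it an augmented fourth; the second version is lower, so the direction is down.
Checking another pair — E5 → Bb4 — gives the same interval.

down an augmented fourth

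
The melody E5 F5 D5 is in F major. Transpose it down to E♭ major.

From F down to E♭ is a major second; apply that to each pitch.
E5 to D5
F5 to Eb5
D5 to C5

D5 Eb5 C5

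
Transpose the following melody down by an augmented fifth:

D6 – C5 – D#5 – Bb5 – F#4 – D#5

Gb5 Fb4 G4 Ebb5 Bb3 G4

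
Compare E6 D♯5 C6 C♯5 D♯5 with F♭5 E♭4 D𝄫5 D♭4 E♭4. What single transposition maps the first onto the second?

down an augmented seventh

Take the first pair: E6 → Fb5. E to F spans 7 letter names, so the interval is some kind of seventh.
Fb5 to E6 is 12 semitones, which makes it an augmented seventh; the second version is lower, so the direction is down.
Checking another pair — D#5 → Eb4 — gives the same interval.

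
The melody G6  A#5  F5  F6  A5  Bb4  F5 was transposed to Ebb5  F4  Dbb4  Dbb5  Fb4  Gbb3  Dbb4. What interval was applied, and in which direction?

Take the first pair: G6 → Ebb5. G to E spans 10 letter names, so the interval is some kind of tenth.
Ebb5 to G6 is 17 semitones, which makes it an augmented tenth; the second version is lower, so the direction is down.
Checking another pair — F5 → Dbb4 — gives the same interval.

down an augmented tenth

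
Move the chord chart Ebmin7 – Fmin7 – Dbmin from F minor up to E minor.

Dmin7 Emin7 Cmin

F minor up to E minor is a major seventh; each chord root moves by that interval while the quality stays the same.
Ebmin7: root Eb up a major seventh → D, giving Dmin7.
Fmin7: root F up a major seventh → E, giving Emin7.
Dbmin: root Db up a major seventh → C, giving Cmin.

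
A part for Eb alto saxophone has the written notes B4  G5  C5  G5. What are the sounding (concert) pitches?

D4 Bb4 Eb4 Bb4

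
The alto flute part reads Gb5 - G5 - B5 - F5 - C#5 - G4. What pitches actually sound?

Db5 D5 F#5 C5 G#4 D4

Written C4 on the alto flute sounds as G3, a perfect fourth lower; apply that shift to every note.
Gb5 becomes Db5
G5 becomes D5
B5 becomes F#5
F5 becomes C5
C#5 becomes G#4
G4 becomes D4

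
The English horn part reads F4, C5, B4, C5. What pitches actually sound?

Bb3 F4 E4 F4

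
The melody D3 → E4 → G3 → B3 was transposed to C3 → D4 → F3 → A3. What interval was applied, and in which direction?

down a major second

Take the first pair: D3 → C3. D to C spans 2 letter names, so the interval is some kind of second.
C3 to D3 is 2 semitones, which makes it a major second; the second version is lower, so the direction is down.
Checking another pair — B3 → A3 — gives the same interval.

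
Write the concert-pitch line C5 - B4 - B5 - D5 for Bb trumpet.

D5 C#5 C#6 E5

Written C4 sounds as Bb3 on the Bb trumpet, so concert pitches are written a major second up.
C5 to D5
B4 to C#5
B5 to C#6
D5 to E5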